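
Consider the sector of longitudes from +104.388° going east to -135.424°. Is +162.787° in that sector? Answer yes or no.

Yes

Band width going east from +104.388° to -135.424°: ((-135.424 − 104.388) mod 360) = 120.188°.
Offset of +162.787° east of the west edge: ((162.787 − 104.388) mod 360) = 58.399°.
58.399° ≤ 120.188° ⇒ inside.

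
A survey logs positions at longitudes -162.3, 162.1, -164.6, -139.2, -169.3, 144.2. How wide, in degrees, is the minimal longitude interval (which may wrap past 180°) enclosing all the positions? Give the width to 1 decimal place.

Sort the longitudes: -169.3°, -164.6°, -162.3°, -139.2°, +144.2°, +162.1°.
Eastward gaps between consecutive values (wrapping around): 4.7°, 2.3°, 23.1°, 283.4°, 17.9°, 28.6°.
Largest gap = 283.4° ⇒ minimal covering band is its complement: 360° − 283.4° = 76.6°.
Band runs from +144.2° eastward to -139.2°, crossing the antimeridian.

76.6°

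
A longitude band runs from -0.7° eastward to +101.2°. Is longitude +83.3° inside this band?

Band width going east from -0.7° to +101.2°: ((101.2 − -0.7) mod 360) = 101.9°.
Offset of +83.3° east of the west edge: ((83.3 − -0.7) mod 360) = 84.0°.
84.0° ≤ 101.9° ⇒ inside.

Yes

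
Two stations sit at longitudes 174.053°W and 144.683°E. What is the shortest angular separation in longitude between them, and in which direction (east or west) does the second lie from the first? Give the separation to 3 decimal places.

41.264° west

Raw difference: 144.683 − -174.053 = 318.736°.
Normalise into (−180°, 180°]: 318.736° − 360° = -41.264°.
Negative ⇒ the second point lies to the west; separation 41.264°.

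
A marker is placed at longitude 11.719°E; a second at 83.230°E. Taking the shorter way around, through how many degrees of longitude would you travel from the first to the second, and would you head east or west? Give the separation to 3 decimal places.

Raw difference: 83.230 − 11.719 = 71.511°.
Normalise into (−180°, 180°]: 71.511° stays 71.511°.
Positive ⇒ the second point lies to the east; separation 71.511°.

71.511° east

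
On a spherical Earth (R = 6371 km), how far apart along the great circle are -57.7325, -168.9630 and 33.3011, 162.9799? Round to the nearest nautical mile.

5646 nmi

Δλ = 162.9799 − -168.9630 = 331.9429°; wrapped into (−180°, 180°]: -28.0571°.
Δφ = 33.3011 − -57.7325 = 91.0336°.
a = sin²(Δφ/2) + cos φ₁ · cos φ₂ · sin²(Δλ/2) = 0.535239.
c = 2·atan2(√a, √(1−a)) = 1.64133 rad → d = 6371·c ≈ 10456.93 km ≈ 5646.29 nmi.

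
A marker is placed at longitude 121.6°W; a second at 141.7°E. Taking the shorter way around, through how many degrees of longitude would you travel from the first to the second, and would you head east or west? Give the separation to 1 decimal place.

Raw difference: 141.7 − -121.6 = 263.3°.
Normalise into (−180°, 180°]: 263.3° − 360° = -96.7°.
Negative ⇒ the second point lies to the west; separation 96.7°.

96.7° west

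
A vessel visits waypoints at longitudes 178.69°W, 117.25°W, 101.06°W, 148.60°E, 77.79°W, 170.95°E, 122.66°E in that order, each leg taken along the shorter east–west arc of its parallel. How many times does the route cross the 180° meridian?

Leg 1: -178.69° → -117.25°, shortest Δλ = 61.44° (east) — does not cross 180°.
Leg 2: -117.25° → -101.06°, shortest Δλ = 16.19° (east) — does not cross 180°.
Leg 3: -101.06° → +148.60°, shortest Δλ = -110.34° (west) — crosses 180°.
Leg 4: +148.60° → -77.79°, shortest Δλ = 133.61° (east) — crosses 180°.
Leg 5: -77.79° → +170.95°, shortest Δλ = -111.26° (west) — crosses 180°.
Leg 6: +170.95° → +122.66°, shortest Δλ = -48.29° (west) — does not cross 180°.
Total crossings: 3.

3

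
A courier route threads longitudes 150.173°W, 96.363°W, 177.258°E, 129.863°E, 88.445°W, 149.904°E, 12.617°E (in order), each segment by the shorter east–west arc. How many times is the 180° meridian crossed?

Leg 1: -150.173° → -96.363°, shortest Δλ = 53.81° (east) — does not cross 180°.
Leg 2: -96.363° → +177.258°, shortest Δλ = -86.379° (west) — crosses 180°.
Leg 3: +177.258° → +129.863°, shortest Δλ = -47.395° (west) — does not cross 180°.
Leg 4: +129.863° → -88.445°, shortest Δλ = 141.692° (east) — crosses 180°.
Leg 5: -88.445° → +149.904°, shortest Δλ = -121.651° (west) — crosses 180°.
Leg 6: +149.904° → +12.617°, shortest Δλ = -137.287° (west) — does not cross 180°.
Total crossings: 3.

3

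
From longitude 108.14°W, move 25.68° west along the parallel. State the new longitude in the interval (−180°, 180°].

Start at -108.14°; shift −25.68° → -133.82°.
-133.82° already lies in (−180°, 180°].

133.82°W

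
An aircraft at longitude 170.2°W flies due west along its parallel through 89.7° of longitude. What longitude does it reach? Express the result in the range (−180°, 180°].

Start at -170.2°; shift −89.7° → -259.9°.
-259.9° lies outside (−180°, 180°]; add 360° → +100.1°.

100.1°E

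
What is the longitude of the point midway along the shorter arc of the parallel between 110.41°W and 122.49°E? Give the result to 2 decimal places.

Signed shortest Δλ from -110.41° to +122.49° is -127.10°.
Midpoint longitude = -110.41° + (-127.10°)/2 = -110.41° − 63.55° = -173.96°.
(The naïve average (-110.41 + +122.49)/2 = 6.04° is on the wrong side of the globe.)

173.96°W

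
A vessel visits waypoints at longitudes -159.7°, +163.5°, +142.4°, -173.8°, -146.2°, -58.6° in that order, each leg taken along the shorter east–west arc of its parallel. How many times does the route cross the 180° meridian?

2

Leg 1: -159.7° → +163.5°, shortest Δλ = -36.8° (west) — crosses 180°.
Leg 2: +163.5° → +142.4°, shortest Δλ = -21.1° (west) — does not cross 180°.
Leg 3: +142.4° → -173.8°, shortest Δλ = 43.8° (east) — crosses 180°.
Leg 4: -173.8° → -146.2°, shortest Δλ = 27.6° (east) — does not cross 180°.
Leg 5: -146.2° → -58.6°, shortest Δλ = 87.6° (east) — does not cross 180°.
Total crossings: 2.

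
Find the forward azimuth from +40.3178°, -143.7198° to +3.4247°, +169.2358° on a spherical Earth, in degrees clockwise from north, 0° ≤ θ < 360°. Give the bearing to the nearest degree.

Δλ = 169.2358 − -143.7198 = 312.9556°; wrapped into (−180°, 180°]: -47.0444°.
θ = atan2( sin Δλ · cos φ₂ , cos φ₁ · sin φ₂ − sin φ₁ · cos φ₂ · cos Δλ )
  = atan2(-0.73057, -0.39457) = -118.373° → normalised to [0°, 360°): 241.627°.

242°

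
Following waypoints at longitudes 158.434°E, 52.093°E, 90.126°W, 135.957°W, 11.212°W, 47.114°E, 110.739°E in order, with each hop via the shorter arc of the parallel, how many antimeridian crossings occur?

Leg 1: +158.434° → +52.093°, shortest Δλ = -106.341° (west) — does not cross 180°.
Leg 2: +52.093° → -90.126°, shortest Δλ = -142.219° (west) — does not cross 180°.
Leg 3: -90.126° → -135.957°, shortest Δλ = -45.831° (west) — does not cross 180°.
Leg 4: -135.957° → -11.212°, shortest Δλ = 124.745° (east) — does not cross 180°.
Leg 5: -11.212° → +47.114°, shortest Δλ = 58.326° (east) — does not cross 180°.
Leg 6: +47.114° → +110.739°, shortest Δλ = 63.625° (east) — does not cross 180°.
Total crossings: 0.

0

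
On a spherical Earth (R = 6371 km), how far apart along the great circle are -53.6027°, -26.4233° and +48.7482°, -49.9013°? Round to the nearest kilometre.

Δλ = -49.9013 − -26.4233 = -23.4780°.
Δφ = 48.7482 − -53.6027 = 102.3509°.
a = sin²(Δφ/2) + cos φ₁ · cos φ₂ · sin²(Δλ/2) = 0.623145.
c = 2·atan2(√a, √(1−a)) = 1.81965 rad → d = 6371·c ≈ 11592.96 km.

11593 km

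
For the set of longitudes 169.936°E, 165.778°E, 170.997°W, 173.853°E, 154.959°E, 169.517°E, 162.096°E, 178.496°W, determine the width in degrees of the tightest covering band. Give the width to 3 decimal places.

34.044°

Sort the longitudes: -178.496°, -170.997°, +154.959°, +162.096°, +165.778°, +169.517°, +169.936°, +173.853°.
Eastward gaps between consecutive values (wrapping around): 7.499°, 325.956°, 7.137°, 3.682°, 3.739°, 0.419°, 3.917°, 7.651°.
Largest gap = 325.956° ⇒ minimal covering band is its complement: 360° − 325.956° = 34.044°.
Band runs from +154.959° eastward to -170.997°, crossing the antimeridian.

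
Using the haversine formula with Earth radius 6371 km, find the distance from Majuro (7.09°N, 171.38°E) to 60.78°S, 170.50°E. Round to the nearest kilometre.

7547 km

Δλ = 170.50 − 171.38 = -0.88°.
Δφ = -60.78 − 7.09 = -67.87°.
a = sin²(Δφ/2) + cos φ₁ · cos φ₂ · sin²(Δλ/2) = 0.311674.
c = 2·atan2(√a, √(1−a)) = 1.18462 rad → d = 6371·c ≈ 7547.19 km.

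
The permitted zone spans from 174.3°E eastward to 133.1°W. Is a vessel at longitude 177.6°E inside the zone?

Yes

Band width going east from +174.3° to -133.1°: ((-133.1 − 174.3) mod 360) = 52.6°.
Offset of +177.6° east of the west edge: ((177.6 − 174.3) mod 360) = 3.3°.
3.3° ≤ 52.6° ⇒ inside.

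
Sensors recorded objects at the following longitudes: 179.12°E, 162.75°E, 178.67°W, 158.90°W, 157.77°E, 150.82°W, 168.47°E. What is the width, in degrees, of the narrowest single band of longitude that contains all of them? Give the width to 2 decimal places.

Sort the longitudes: -178.67°, -158.90°, -150.82°, +157.77°, +162.75°, +168.47°, +179.12°.
Eastward gaps between consecutive values (wrapping around): 19.77°, 8.08°, 308.59°, 4.98°, 5.72°, 10.65°, 2.21°.
Largest gap = 308.59° ⇒ minimal covering band is its complement: 360° − 308.59° = 51.41°.
Band runs from +157.77° eastward to -150.82°, crossing the antimeridian.

51.41°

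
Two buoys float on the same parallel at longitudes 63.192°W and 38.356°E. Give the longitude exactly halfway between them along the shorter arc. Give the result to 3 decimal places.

Signed shortest Δλ from -63.192° to +38.356° is +101.548°.
Midpoint longitude = -63.192° + (+101.548°)/2 = -63.192° + 50.774° = -12.418°.

12.418°W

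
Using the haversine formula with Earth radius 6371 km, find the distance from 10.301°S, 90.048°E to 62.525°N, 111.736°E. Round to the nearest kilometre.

Δλ = 111.736 − 90.048 = 21.688°.
Δφ = 62.525 − -10.301 = 72.826°.
a = sin²(Δφ/2) + cos φ₁ · cos φ₂ · sin²(Δλ/2) = 0.368429.
c = 2·atan2(√a, √(1−a)) = 1.30452 rad → d = 6371·c ≈ 8311.09 km.

8311 km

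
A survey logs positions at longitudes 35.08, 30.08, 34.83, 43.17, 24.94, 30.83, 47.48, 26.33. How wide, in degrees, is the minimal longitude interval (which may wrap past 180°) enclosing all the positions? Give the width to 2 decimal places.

22.54°

Sort the longitudes: +24.94°, +26.33°, +30.08°, +30.83°, +34.83°, +35.08°, +43.17°, +47.48°.
Eastward gaps between consecutive values (wrapping around): 1.39°, 3.75°, 0.75°, 4.00°, 0.25°, 8.09°, 4.31°, 337.46°.
Largest gap = 337.46° ⇒ minimal covering band is its complement: 360° − 337.46° = 22.54°.
Band runs from +24.94° eastward to +47.48°.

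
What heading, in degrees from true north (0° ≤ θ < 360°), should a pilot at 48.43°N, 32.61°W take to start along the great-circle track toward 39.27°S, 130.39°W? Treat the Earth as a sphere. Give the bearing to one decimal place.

Δλ = -130.39 − -32.61 = -97.78°.
θ = atan2( sin Δλ · cos φ₂ , cos φ₁ · sin φ₂ − sin φ₁ · cos φ₂ · cos Δλ )
  = atan2(-0.76705, -0.34160) = -114.005° → normalised to [0°, 360°): 245.995°.

246.0°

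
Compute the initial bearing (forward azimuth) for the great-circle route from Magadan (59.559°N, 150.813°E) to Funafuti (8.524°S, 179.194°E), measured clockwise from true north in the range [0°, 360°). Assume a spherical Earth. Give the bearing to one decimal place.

Δλ = 179.194 − 150.813 = 28.381°.
θ = atan2( sin Δλ · cos φ₂ , cos φ₁ · sin φ₂ − sin φ₁ · cos φ₂ · cos Δλ )
  = atan2(0.47008, -0.82524) = 150.333° → normalised to [0°, 360°): 150.333°.

150.3°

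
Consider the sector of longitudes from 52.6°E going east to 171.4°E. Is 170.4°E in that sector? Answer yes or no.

Yes

Band width going east from +52.6° to +171.4°: ((171.4 − 52.6) mod 360) = 118.8°.
Offset of +170.4° east of the west edge: ((170.4 − 52.6) mod 360) = 117.8°.
117.8° ≤ 118.8° ⇒ inside.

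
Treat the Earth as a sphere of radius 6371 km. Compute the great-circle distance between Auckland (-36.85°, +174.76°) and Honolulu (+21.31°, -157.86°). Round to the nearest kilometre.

7076 km

Δλ = -157.86 − 174.76 = -332.62°; wrapped into (−180°, 180°]: 27.38°.
Δφ = 21.31 − -36.85 = 58.16°.
a = sin²(Δφ/2) + cos φ₁ · cos φ₂ · sin²(Δλ/2) = 0.277982.
c = 2·atan2(√a, √(1−a)) = 1.11070 rad → d = 6371·c ≈ 7076.26 km.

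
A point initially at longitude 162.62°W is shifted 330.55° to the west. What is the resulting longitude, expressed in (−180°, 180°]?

Start at -162.62°; shift −330.55° → -493.17°.
-493.17° lies outside (−180°, 180°]; add 360° → -133.17°.

133.17°W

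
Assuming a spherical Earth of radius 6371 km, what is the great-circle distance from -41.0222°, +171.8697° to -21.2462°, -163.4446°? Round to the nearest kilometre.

Δλ = -163.4446 − 171.8697 = -335.3143°; wrapped into (−180°, 180°]: 24.6857°.
Δφ = -21.2462 − -41.0222 = 19.7760°.
a = sin²(Δφ/2) + cos φ₁ · cos φ₂ · sin²(Δλ/2) = 0.061620.
c = 2·atan2(√a, √(1−a)) = 0.50171 rad → d = 6371·c ≈ 3196.40 km.

3196 km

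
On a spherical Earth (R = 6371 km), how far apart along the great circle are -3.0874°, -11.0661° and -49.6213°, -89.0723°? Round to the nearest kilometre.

8884 km

Δλ = -89.0723 − -11.0661 = -78.0062°.
Δφ = -49.6213 − -3.0874 = -46.5339°.
a = sin²(Δφ/2) + cos φ₁ · cos φ₂ · sin²(Δλ/2) = 0.412271.
c = 2·atan2(√a, √(1−a)) = 1.39443 rad → d = 6371·c ≈ 8883.89 km.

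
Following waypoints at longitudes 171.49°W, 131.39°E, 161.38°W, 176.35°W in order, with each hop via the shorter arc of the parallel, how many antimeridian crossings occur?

2

Leg 1: -171.49° → +131.39°, shortest Δλ = -57.12° (west) — crosses 180°.
Leg 2: +131.39° → -161.38°, shortest Δλ = 67.23° (east) — crosses 180°.
Leg 3: -161.38° → -176.35°, shortest Δλ = -14.97° (west) — does not cross 180°.
Total crossings: 2.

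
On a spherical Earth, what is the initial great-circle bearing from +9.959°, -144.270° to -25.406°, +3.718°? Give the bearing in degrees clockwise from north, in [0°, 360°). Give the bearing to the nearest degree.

121°

Δλ = 3.718 − -144.270 = 147.988°.
θ = atan2( sin Δλ · cos φ₂ , cos φ₁ · sin φ₂ − sin φ₁ · cos φ₂ · cos Δλ )
  = atan2(0.47883, -0.29010) = 121.210° → normalised to [0°, 360°): 121.210°.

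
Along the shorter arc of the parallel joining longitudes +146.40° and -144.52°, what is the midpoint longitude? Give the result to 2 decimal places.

Signed shortest Δλ from +146.40° to -144.52° is +69.08°.
Midpoint longitude = +146.40° + (+69.08°)/2 = +146.40° + 34.54° = +180.94°.
Normalise into (−180°, 180°]: -179.06°.
(The naïve average (+146.40 + -144.52)/2 = 0.94° is on the wrong side of the globe.)

-179.06°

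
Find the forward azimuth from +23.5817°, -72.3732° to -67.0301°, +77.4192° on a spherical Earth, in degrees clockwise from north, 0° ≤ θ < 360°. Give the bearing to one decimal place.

164.5°

Δλ = 77.4192 − -72.3732 = 149.7924°.
θ = atan2( sin Δλ · cos φ₂ , cos φ₁ · sin φ₂ − sin φ₁ · cos φ₂ · cos Δλ )
  = atan2(0.19635, -0.70890) = 164.519° → normalised to [0°, 360°): 164.519°.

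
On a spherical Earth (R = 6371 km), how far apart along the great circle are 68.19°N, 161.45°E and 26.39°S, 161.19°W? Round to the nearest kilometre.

Δλ = -161.19 − 161.45 = -322.64°; wrapped into (−180°, 180°]: 37.36°.
Δφ = -26.39 − 68.19 = -94.58°.
a = sin²(Δφ/2) + cos φ₁ · cos φ₂ · sin²(Δλ/2) = 0.574066.
c = 2·atan2(√a, √(1−a)) = 1.71947 rad → d = 6371·c ≈ 10954.77 km.

10955 km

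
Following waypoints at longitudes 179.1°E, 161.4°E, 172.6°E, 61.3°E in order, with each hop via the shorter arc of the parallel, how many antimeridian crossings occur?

0

Leg 1: +179.1° → +161.4°, shortest Δλ = -17.7° (west) — does not cross 180°.
Leg 2: +161.4° → +172.6°, shortest Δλ = 11.2° (east) — does not cross 180°.
Leg 3: +172.6° → +61.3°, shortest Δλ = -111.3° (west) — does not cross 180°.
Total crossings: 0.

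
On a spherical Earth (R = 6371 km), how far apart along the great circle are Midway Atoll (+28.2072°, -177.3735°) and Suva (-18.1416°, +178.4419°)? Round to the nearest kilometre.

Δλ = 178.4419 − -177.3735 = 355.8154°; wrapped into (−180°, 180°]: -4.1846°.
Δφ = -18.1416 − 28.2072 = -46.3488°.
a = sin²(Δφ/2) + cos φ₁ · cos φ₂ · sin²(Δλ/2) = 0.155983.
c = 2·atan2(√a, √(1−a)) = 0.81202 rad → d = 6371·c ≈ 5173.38 km.

5173 km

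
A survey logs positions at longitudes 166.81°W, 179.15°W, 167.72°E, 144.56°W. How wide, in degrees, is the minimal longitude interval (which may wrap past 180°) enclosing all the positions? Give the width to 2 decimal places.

Sort the longitudes: -179.15°, -166.81°, -144.56°, +167.72°.
Eastward gaps between consecutive values (wrapping around): 12.34°, 22.25°, 312.28°, 13.13°.
Largest gap = 312.28° ⇒ minimal covering band is its complement: 360° − 312.28° = 47.72°.
Band runs from +167.72° eastward to -144.56°, crossing the antimeridian.

47.72°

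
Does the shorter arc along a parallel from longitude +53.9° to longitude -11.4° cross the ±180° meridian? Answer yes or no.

No

Signed shortest Δλ = ((-11.4 − 53.9 + 180) mod 360) − 180 = -65.3°.
Going west by 65.3° from +53.9° reaches -11.4° without touching 180°.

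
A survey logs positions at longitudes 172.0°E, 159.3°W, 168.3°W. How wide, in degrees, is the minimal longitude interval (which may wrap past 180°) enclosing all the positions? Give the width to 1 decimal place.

28.7°

Sort the longitudes: -168.3°, -159.3°, +172.0°.
Eastward gaps between consecutive values (wrapping around): 9.0°, 331.3°, 19.7°.
Largest gap = 331.3° ⇒ minimal covering band is its complement: 360° − 331.3° = 28.7°.
Band runs from +172.0° eastward to -159.3°, crossing the antimeridian.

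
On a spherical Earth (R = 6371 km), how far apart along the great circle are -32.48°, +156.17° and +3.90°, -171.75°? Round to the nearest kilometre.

5273 km

Δλ = -171.75 − 156.17 = -327.92°; wrapped into (−180°, 180°]: 32.08°.
Δφ = 3.90 − -32.48 = 36.38°.
a = sin²(Δφ/2) + cos φ₁ · cos φ₂ · sin²(Δλ/2) = 0.161705.
c = 2·atan2(√a, √(1−a)) = 0.82767 rad → d = 6371·c ≈ 5273.11 km.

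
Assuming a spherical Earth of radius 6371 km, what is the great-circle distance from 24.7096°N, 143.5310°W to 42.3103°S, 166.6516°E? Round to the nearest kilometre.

Δλ = 166.6516 − -143.5310 = 310.1826°; wrapped into (−180°, 180°]: -49.8174°.
Δφ = -42.3103 − 24.7096 = -67.0199°.
a = sin²(Δφ/2) + cos φ₁ · cos φ₂ · sin²(Δλ/2) = 0.423963.
c = 2·atan2(√a, √(1−a)) = 1.41813 rad → d = 6371·c ≈ 9034.90 km.

9035 km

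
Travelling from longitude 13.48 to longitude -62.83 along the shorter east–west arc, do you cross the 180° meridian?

No

Signed shortest Δλ = ((-62.83 − 13.48 + 180) mod 360) − 180 = -76.31°.
Going west by 76.31° from +13.48° reaches -62.83° without touching 180°.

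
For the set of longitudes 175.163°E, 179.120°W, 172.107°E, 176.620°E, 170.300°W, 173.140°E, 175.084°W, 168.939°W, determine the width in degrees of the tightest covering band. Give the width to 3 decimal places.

18.954°

Sort the longitudes: -179.120°, -175.084°, -170.300°, -168.939°, +172.107°, +173.140°, +175.163°, +176.620°.
Eastward gaps between consecutive values (wrapping around): 4.036°, 4.784°, 1.361°, 341.046°, 1.033°, 2.023°, 1.457°, 4.260°.
Largest gap = 341.046° ⇒ minimal covering band is its complement: 360° − 341.046° = 18.954°.
Band runs from +172.107° eastward to -168.939°, crossing the antimeridian.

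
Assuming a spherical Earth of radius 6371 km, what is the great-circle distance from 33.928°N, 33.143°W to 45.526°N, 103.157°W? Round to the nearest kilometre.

Δλ = -103.157 − -33.143 = -70.014°.
Δφ = 45.526 − 33.928 = 11.598°.
a = sin²(Δφ/2) + cos φ₁ · cos φ₂ · sin²(Δλ/2) = 0.201519.
c = 2·atan2(√a, √(1−a)) = 0.93109 rad → d = 6371·c ≈ 5931.95 km.

5932 km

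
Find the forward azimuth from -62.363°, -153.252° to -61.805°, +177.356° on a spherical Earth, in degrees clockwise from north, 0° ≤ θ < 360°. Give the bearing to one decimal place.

259.2°

Δλ = 177.356 − -153.252 = 330.608°; wrapped into (−180°, 180°]: -29.392°.
θ = atan2( sin Δλ · cos φ₂ , cos φ₁ · sin φ₂ − sin φ₁ · cos φ₂ · cos Δλ )
  = atan2(-0.23188, -0.04414) = -100.777° → normalised to [0°, 360°): 259.223°.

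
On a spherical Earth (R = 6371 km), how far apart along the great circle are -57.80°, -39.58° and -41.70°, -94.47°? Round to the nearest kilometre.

Δλ = -94.47 − -39.58 = -54.89°.
Δφ = -41.70 − -57.80 = 16.10°.
a = sin²(Δφ/2) + cos φ₁ · cos φ₂ · sin²(Δλ/2) = 0.104127.
c = 2·atan2(√a, √(1−a)) = 0.65714 rad → d = 6371·c ≈ 4186.61 km.

4187 km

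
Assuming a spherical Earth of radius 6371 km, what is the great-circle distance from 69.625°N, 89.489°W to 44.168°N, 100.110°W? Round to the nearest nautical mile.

1562 nmi

Δλ = -100.110 − -89.489 = -10.621°.
Δφ = 44.168 − 69.625 = -25.457°.
a = sin²(Δφ/2) + cos φ₁ · cos φ₂ · sin²(Δλ/2) = 0.050685.
c = 2·atan2(√a, √(1−a)) = 0.45416 rad → d = 6371·c ≈ 2893.46 km ≈ 1562.34 nmi.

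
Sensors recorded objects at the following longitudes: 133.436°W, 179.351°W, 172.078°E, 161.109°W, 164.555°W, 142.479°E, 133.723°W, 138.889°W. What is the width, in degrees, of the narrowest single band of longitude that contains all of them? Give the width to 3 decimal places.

Sort the longitudes: -179.351°, -164.555°, -161.109°, -138.889°, -133.723°, -133.436°, +142.479°, +172.078°.
Eastward gaps between consecutive values (wrapping around): 14.796°, 3.446°, 22.220°, 5.166°, 0.287°, 275.915°, 29.599°, 8.571°.
Largest gap = 275.915° ⇒ minimal covering band is its complement: 360° − 275.915° = 84.085°.
Band runs from +142.479° eastward to -133.436°, crossing the antimeridian.

84.085°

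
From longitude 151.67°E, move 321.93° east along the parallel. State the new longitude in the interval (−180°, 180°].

113.60°E

Start at +151.67°; shift +321.93° → +473.60°.
+473.60° lies outside (−180°, 180°]; subtract 360° → +113.60°.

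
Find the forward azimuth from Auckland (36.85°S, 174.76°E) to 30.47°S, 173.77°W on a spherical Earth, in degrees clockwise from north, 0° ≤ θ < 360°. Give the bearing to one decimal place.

Δλ = -173.77 − 174.76 = -348.53°; wrapped into (−180°, 180°]: 11.47°.
θ = atan2( sin Δλ · cos φ₂ , cos φ₁ · sin φ₂ − sin φ₁ · cos φ₂ · cos Δλ )
  = atan2(0.17139, 0.10080) = 59.539° → normalised to [0°, 360°): 59.539°.

59.5°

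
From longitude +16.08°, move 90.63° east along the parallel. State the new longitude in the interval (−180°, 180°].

Start at +16.08°; shift +90.63° → +106.71°.
+106.71° already lies in (−180°, 180°].

+106.71°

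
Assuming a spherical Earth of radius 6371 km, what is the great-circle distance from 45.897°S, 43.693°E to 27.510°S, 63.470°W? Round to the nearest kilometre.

Δλ = -63.470 − 43.693 = -107.163°.
Δφ = -27.510 − -45.897 = 18.387°.
a = sin²(Δφ/2) + cos φ₁ · cos φ₂ · sin²(Δλ/2) = 0.425230.
c = 2·atan2(√a, √(1−a)) = 1.42069 rad → d = 6371·c ≈ 9051.23 km.

9051 km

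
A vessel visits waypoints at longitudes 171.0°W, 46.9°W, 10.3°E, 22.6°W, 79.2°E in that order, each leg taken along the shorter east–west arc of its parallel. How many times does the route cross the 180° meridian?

Leg 1: -171.0° → -46.9°, shortest Δλ = 124.1° (east) — does not cross 180°.
Leg 2: -46.9° → +10.3°, shortest Δλ = 57.2° (east) — does not cross 180°.
Leg 3: +10.3° → -22.6°, shortest Δλ = -32.9° (west) — does not cross 180°.
Leg 4: -22.6° → +79.2°, shortest Δλ = 101.8° (east) — does not cross 180°.
Total crossings: 0.

0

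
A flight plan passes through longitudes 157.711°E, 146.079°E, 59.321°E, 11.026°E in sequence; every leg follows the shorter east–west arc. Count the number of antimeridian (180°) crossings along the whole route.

0

Leg 1: +157.711° → +146.079°, shortest Δλ = -11.632° (west) — does not cross 180°.
Leg 2: +146.079° → +59.321°, shortest Δλ = -86.758° (west) — does not cross 180°.
Leg 3: +59.321° → +11.026°, shortest Δλ = -48.295° (west) — does not cross 180°.
Total crossings: 0.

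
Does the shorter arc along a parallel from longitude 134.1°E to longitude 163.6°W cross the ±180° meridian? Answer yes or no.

Yes

Naïve |-163.6 − 134.1| = 297.7° > 180°, so the shorter arc goes the other way round — across 180°.
Signed shortest Δλ = ((-163.6 − 134.1 + 180) mod 360) − 180 = 62.3°.
Going east by 62.3° from +134.1° passes through 180° before reaching -163.6°.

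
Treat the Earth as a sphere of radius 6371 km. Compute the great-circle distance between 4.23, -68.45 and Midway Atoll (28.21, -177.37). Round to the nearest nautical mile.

6273 nmi

Δλ = -177.37 − -68.45 = -108.92°.
Δφ = 28.21 − 4.23 = 23.98°.
a = sin²(Δφ/2) + cos φ₁ · cos φ₂ · sin²(Δλ/2) = 0.625044.
c = 2·atan2(√a, √(1−a)) = 1.82357 rad → d = 6371·c ≈ 11617.95 km ≈ 6273.19 nmi.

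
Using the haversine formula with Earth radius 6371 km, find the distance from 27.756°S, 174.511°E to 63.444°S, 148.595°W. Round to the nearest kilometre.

Δλ = -148.595 − 174.511 = -323.106°; wrapped into (−180°, 180°]: 36.894°.
Δφ = -63.444 − -27.756 = -35.688°.
a = sin²(Δφ/2) + cos φ₁ · cos φ₂ · sin²(Δλ/2) = 0.133510.
c = 2·atan2(√a, √(1−a)) = 0.74810 rad → d = 6371·c ≈ 4766.17 km.

4766 km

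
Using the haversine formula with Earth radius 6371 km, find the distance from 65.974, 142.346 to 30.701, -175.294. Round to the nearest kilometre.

Δλ = -175.294 − 142.346 = -317.640°; wrapped into (−180°, 180°]: 42.360°.
Δφ = 30.701 − 65.974 = -35.273°.
a = sin²(Δφ/2) + cos φ₁ · cos φ₂ · sin²(Δλ/2) = 0.137494.
c = 2·atan2(√a, √(1−a)) = 0.75975 rad → d = 6371·c ≈ 4840.34 km.

4840 km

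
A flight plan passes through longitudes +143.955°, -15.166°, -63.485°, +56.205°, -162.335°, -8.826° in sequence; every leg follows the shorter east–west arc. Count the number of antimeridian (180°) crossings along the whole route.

1

Leg 1: +143.955° → -15.166°, shortest Δλ = -159.121° (west) — does not cross 180°.
Leg 2: -15.166° → -63.485°, shortest Δλ = -48.319° (west) — does not cross 180°.
Leg 3: -63.485° → +56.205°, shortest Δλ = 119.69° (east) — does not cross 180°.
Leg 4: +56.205° → -162.335°, shortest Δλ = 141.46° (east) — crosses 180°.
Leg 5: -162.335° → -8.826°, shortest Δλ = 153.509° (east) — does not cross 180°.
Total crossings: 1.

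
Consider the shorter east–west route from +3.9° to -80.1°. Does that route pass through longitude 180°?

Signed shortest Δλ = ((-80.1 − 3.9 + 180) mod 360) − 180 = -84.0°.
Going west by 84.0° from +3.9° reaches -80.1° without touching 180°.

No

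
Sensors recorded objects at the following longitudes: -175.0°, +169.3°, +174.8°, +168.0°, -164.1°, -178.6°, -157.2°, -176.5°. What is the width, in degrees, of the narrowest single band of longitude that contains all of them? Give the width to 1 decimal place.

34.8°

Sort the longitudes: -178.6°, -176.5°, -175.0°, -164.1°, -157.2°, +168.0°, +169.3°, +174.8°.
Eastward gaps between consecutive values (wrapping around): 2.1°, 1.5°, 10.9°, 6.9°, 325.2°, 1.3°, 5.5°, 6.6°.
Largest gap = 325.2° ⇒ minimal covering band is its complement: 360° − 325.2° = 34.8°.
Band runs from +168.0° eastward to -157.2°, crossing the antimeridian.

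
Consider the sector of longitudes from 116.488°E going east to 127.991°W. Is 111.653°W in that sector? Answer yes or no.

No

Band width going east from +116.488° to -127.991°: ((-127.991 − 116.488) mod 360) = 115.521°.
Offset of -111.653° east of the west edge: ((-111.653 − 116.488) mod 360) = 131.859°.
131.859° > 115.521° ⇒ outside.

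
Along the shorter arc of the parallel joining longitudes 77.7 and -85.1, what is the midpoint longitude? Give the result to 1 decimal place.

-3.7°

Signed shortest Δλ from +77.7° to -85.1° is -162.8°.
Midpoint longitude = +77.7° + (-162.8°)/2 = +77.7° − 81.4° = -3.7°.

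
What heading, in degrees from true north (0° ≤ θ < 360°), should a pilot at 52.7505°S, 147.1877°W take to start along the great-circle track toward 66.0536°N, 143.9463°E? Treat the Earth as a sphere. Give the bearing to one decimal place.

Δλ = 143.9463 − -147.1877 = 291.1340°; wrapped into (−180°, 180°]: -68.8660°.
θ = atan2( sin Δλ · cos φ₂ , cos φ₁ · sin φ₂ − sin φ₁ · cos φ₂ · cos Δλ )
  = atan2(-0.37858, 0.66968) = -29.480° → normalised to [0°, 360°): 330.520°.

330.5°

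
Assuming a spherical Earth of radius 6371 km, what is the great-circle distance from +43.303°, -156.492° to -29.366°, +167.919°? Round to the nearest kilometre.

8858 km

Δλ = 167.919 − -156.492 = 324.411°; wrapped into (−180°, 180°]: -35.589°.
Δφ = -29.366 − 43.303 = -72.669°.
a = sin²(Δφ/2) + cos φ₁ · cos φ₂ · sin²(Δλ/2) = 0.410287.
c = 2·atan2(√a, √(1−a)) = 1.39039 rad → d = 6371·c ≈ 8858.20 km.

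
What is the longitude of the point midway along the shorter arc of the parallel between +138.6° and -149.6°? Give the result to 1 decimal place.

Signed shortest Δλ from +138.6° to -149.6° is +71.8°.
Midpoint longitude = +138.6° + (+71.8°)/2 = +138.6° + 35.9° = +174.5°.
(The naïve average (+138.6 + -149.6)/2 = -5.5° is on the wrong side of the globe.)

+174.5°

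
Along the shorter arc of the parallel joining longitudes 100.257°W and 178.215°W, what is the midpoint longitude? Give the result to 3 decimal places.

139.236°W

Signed shortest Δλ from -100.257° to -178.215° is -77.958°.
Midpoint longitude = -100.257° + (-77.958°)/2 = -100.257° − 38.979° = -139.236°.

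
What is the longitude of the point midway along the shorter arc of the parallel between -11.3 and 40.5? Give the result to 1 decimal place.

Signed shortest Δλ from -11.3° to +40.5° is +51.8°.
Midpoint longitude = -11.3° + (+51.8°)/2 = -11.3° + 25.9° = +14.6°.

+14.6°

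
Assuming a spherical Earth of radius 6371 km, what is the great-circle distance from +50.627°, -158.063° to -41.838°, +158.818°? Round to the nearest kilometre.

11100 km

Δλ = 158.818 − -158.063 = 316.881°; wrapped into (−180°, 180°]: -43.119°.
Δφ = -41.838 − 50.627 = -92.465°.
a = sin²(Δφ/2) + cos φ₁ · cos φ₂ · sin²(Δλ/2) = 0.585324.
c = 2·atan2(√a, √(1−a)) = 1.74228 rad → d = 6371·c ≈ 11100.09 km.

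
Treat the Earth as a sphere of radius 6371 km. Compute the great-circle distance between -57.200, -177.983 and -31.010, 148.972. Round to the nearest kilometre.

Δλ = 148.972 − -177.983 = 326.955°; wrapped into (−180°, 180°]: -33.045°.
Δφ = -31.010 − -57.200 = 26.190°.
a = sin²(Δφ/2) + cos φ₁ · cos φ₂ · sin²(Δλ/2) = 0.088883.
c = 2·atan2(√a, √(1−a)) = 0.60547 rad → d = 6371·c ≈ 3857.46 km.

3857 km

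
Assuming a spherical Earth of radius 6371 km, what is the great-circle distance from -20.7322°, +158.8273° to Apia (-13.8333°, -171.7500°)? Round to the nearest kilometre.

Δλ = -171.7500 − 158.8273 = -330.5773°; wrapped into (−180°, 180°]: 29.4227°.
Δφ = -13.8333 − -20.7322 = 6.8989°.
a = sin²(Δφ/2) + cos φ₁ · cos φ₂ · sin²(Δλ/2) = 0.062185.
c = 2·atan2(√a, √(1−a)) = 0.50406 rad → d = 6371·c ≈ 3211.35 km.

3211 km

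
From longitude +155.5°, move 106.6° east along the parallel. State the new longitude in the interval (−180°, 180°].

Start at +155.5°; shift +106.6° → +262.1°.
+262.1° lies outside (−180°, 180°]; subtract 360° → -97.9°.

-97.9°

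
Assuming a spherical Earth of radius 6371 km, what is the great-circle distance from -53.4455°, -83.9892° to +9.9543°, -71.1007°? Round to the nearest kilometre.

7155 km

Δλ = -71.1007 − -83.9892 = 12.8885°.
Δφ = 9.9543 − -53.4455 = 63.3998°.
a = sin²(Δφ/2) + cos φ₁ · cos φ₂ · sin²(Δλ/2) = 0.283509.
c = 2·atan2(√a, √(1−a)) = 1.12300 rad → d = 6371·c ≈ 7154.61 km.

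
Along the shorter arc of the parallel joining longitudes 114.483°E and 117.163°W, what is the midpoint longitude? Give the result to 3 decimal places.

Signed shortest Δλ from +114.483° to -117.163° is +128.354°.
Midpoint longitude = +114.483° + (+128.354°)/2 = +114.483° + 64.177° = +178.660°.
(The naïve average (+114.483 + -117.163)/2 = -1.34° is on the wrong side of the globe.)

178.660°E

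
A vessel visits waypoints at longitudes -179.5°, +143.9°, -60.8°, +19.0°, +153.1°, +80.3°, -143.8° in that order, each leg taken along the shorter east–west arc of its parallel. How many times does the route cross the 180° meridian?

Leg 1: -179.5° → +143.9°, shortest Δλ = -36.6° (west) — crosses 180°.
Leg 2: +143.9° → -60.8°, shortest Δλ = 155.3° (east) — crosses 180°.
Leg 3: -60.8° → +19.0°, shortest Δλ = 79.8° (east) — does not cross 180°.
Leg 4: +19.0° → +153.1°, shortest Δλ = 134.1° (east) — does not cross 180°.
Leg 5: +153.1° → +80.3°, shortest Δλ = -72.8° (west) — does not cross 180°.
Leg 6: +80.3° → -143.8°, shortest Δλ = 135.9° (east) — crosses 180°.
Total crossings: 3.

3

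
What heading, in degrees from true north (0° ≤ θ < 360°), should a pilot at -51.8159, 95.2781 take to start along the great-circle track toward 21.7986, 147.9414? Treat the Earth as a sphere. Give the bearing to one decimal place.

47.7°

Δλ = 147.9414 − 95.2781 = 52.6633°.
θ = atan2( sin Δλ · cos φ₂ , cos φ₁ · sin φ₂ − sin φ₁ · cos φ₂ · cos Δλ )
  = atan2(0.73823, 0.67220) = 47.681° → normalised to [0°, 360°): 47.681°.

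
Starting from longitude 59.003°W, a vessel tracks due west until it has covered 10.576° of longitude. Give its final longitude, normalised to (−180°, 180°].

69.579°W

Start at -59.003°; shift −10.576° → -69.579°.
-69.579° already lies in (−180°, 180°].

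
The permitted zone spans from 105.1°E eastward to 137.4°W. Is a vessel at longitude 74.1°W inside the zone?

Band width going east from +105.1° to -137.4°: ((-137.4 − 105.1) mod 360) = 117.5°.
Offset of -74.1° east of the west edge: ((-74.1 − 105.1) mod 360) = 180.8°.
180.8° > 117.5° ⇒ outside.

No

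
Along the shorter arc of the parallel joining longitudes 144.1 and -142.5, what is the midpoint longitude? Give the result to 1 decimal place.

-179.2°

Signed shortest Δλ from +144.1° to -142.5° is +73.4°.
Midpoint longitude = +144.1° + (+73.4°)/2 = +144.1° + 36.7° = +180.8°.
Normalise into (−180°, 180°]: -179.2°.
(The naïve average (+144.1 + -142.5)/2 = 0.8° is on the wrong side of the globe.)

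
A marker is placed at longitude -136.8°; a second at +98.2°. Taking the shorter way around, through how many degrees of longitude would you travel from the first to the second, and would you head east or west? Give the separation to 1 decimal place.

125.0° west

Raw difference: 98.2 − -136.8 = 235.0°.
Normalise into (−180°, 180°]: 235.0° − 360° = -125.0°.
Negative ⇒ the second point lies to the west; separation 125.0°.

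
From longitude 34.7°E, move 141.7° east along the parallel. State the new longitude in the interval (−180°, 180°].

176.4°E

Start at +34.7°; shift +141.7° → +176.4°.
+176.4° already lies in (−180°, 180°].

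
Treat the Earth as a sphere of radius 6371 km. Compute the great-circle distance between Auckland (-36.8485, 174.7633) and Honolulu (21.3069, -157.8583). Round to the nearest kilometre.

7076 km

Δλ = -157.8583 − 174.7633 = -332.6216°; wrapped into (−180°, 180°]: 27.3784°.
Δφ = 21.3069 − -36.8485 = 58.1554°.
a = sin²(Δφ/2) + cos φ₁ · cos φ₂ · sin²(Δλ/2) = 0.277945.
c = 2·atan2(√a, √(1−a)) = 1.11062 rad → d = 6371·c ≈ 7075.73 km.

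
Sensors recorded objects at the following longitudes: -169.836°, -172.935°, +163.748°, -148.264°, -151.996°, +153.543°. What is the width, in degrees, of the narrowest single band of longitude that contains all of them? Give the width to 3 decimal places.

58.193°

Sort the longitudes: -172.935°, -169.836°, -151.996°, -148.264°, +153.543°, +163.748°.
Eastward gaps between consecutive values (wrapping around): 3.099°, 17.840°, 3.732°, 301.807°, 10.205°, 23.317°.
Largest gap = 301.807° ⇒ minimal covering band is its complement: 360° − 301.807° = 58.193°.
Band runs from +153.543° eastward to -148.264°, crossing the antimeridian.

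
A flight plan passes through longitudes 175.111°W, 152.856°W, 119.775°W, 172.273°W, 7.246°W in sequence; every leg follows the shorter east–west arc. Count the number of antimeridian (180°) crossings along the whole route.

Leg 1: -175.111° → -152.856°, shortest Δλ = 22.255° (east) — does not cross 180°.
Leg 2: -152.856° → -119.775°, shortest Δλ = 33.081° (east) — does not cross 180°.
Leg 3: -119.775° → -172.273°, shortest Δλ = -52.498° (west) — does not cross 180°.
Leg 4: -172.273° → -7.246°, shortest Δλ = 165.027° (east) — does not cross 180°.
Total crossings: 0.

0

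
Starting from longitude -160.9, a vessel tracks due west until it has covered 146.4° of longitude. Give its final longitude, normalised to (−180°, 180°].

Start at -160.9°; shift −146.4° → -307.3°.
-307.3° lies outside (−180°, 180°]; add 360° → +52.7°.

+52.7°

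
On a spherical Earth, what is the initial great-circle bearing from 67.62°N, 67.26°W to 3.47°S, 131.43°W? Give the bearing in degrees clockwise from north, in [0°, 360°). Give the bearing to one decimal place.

244.7°

Δλ = -131.43 − -67.26 = -64.17°.
θ = atan2( sin Δλ · cos φ₂ , cos φ₁ · sin φ₂ − sin φ₁ · cos φ₂ · cos Δλ )
  = atan2(-0.89844, -0.42519) = -115.326° → normalised to [0°, 360°): 244.674°.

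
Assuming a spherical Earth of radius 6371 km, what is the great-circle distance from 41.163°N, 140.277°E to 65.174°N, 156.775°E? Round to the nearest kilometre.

Δλ = 156.775 − 140.277 = 16.498°.
Δφ = 65.174 − 41.163 = 24.011°.
a = sin²(Δφ/2) + cos φ₁ · cos φ₂ · sin²(Δλ/2) = 0.049773.
c = 2·atan2(√a, √(1−a)) = 0.44998 rad → d = 6371·c ≈ 2866.85 km.

2867 km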